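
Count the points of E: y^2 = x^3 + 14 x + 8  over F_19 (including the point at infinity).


For each x in F_19, count y with y^2 = x^3 + 14 x + 8 mod 19:
  x = 1: RHS = 4, y in [2, 17]  -> 2 point(s)
  x = 2: RHS = 6, y in [5, 14]  -> 2 point(s)
  x = 3: RHS = 1, y in [1, 18]  -> 2 point(s)
  x = 6: RHS = 4, y in [2, 17]  -> 2 point(s)
  x = 8: RHS = 5, y in [9, 10]  -> 2 point(s)
  x = 11: RHS = 11, y in [7, 12]  -> 2 point(s)
  x = 12: RHS = 4, y in [2, 17]  -> 2 point(s)
Affine points: 14. Add the point at infinity: total = 15.

#E(F_19) = 15


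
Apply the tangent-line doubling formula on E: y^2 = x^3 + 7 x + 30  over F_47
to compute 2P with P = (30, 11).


Doubling: s = (3 x1^2 + a) / (2 y1)
s = (3*30^2 + 7) / (2*11) mod 47 = 44
x3 = s^2 - 2 x1 mod 47 = 44^2 - 2*30 = 43
y3 = s (x1 - x3) - y1 mod 47 = 44 * (30 - 43) - 11 = 28

2P = (43, 28)


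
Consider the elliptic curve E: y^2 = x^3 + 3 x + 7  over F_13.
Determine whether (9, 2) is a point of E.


Check whether y^2 = x^3 + 3 x + 7 (mod 13) for (x, y) = (9, 2).
LHS: y^2 = 2^2 mod 13 = 4
RHS: x^3 + 3 x + 7 = 9^3 + 3*9 + 7 mod 13 = 9
LHS != RHS

No, not on the curve


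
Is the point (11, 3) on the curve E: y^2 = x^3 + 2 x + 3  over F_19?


Check whether y^2 = x^3 + 2 x + 3 (mod 19) for (x, y) = (11, 3).
LHS: y^2 = 3^2 mod 19 = 9
RHS: x^3 + 2 x + 3 = 11^3 + 2*11 + 3 mod 19 = 7
LHS != RHS

No, not on the curve


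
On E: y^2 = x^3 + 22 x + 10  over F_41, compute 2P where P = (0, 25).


Doubling: s = (3 x1^2 + a) / (2 y1)
s = (3*0^2 + 22) / (2*25) mod 41 = 7
x3 = s^2 - 2 x1 mod 41 = 7^2 - 2*0 = 8
y3 = s (x1 - x3) - y1 mod 41 = 7 * (0 - 8) - 25 = 1

2P = (8, 1)


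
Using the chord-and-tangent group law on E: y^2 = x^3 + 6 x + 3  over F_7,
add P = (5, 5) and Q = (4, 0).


P != Q, so use the chord formula.
s = (y2 - y1) / (x2 - x1) = (2) / (6) mod 7 = 5
x3 = s^2 - x1 - x2 mod 7 = 5^2 - 5 - 4 = 2
y3 = s (x1 - x3) - y1 mod 7 = 5 * (5 - 2) - 5 = 3

P + Q = (2, 3)


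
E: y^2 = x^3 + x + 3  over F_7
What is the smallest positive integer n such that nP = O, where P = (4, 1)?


Compute successive multiples of P until we hit O:
  1P = (4, 1)
  2P = (6, 6)
  3P = (5, 0)
  4P = (6, 1)
  5P = (4, 6)
  6P = O

ord(P) = 6


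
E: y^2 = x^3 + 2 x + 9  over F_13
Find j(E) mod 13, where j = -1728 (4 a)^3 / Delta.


Delta = -16(4 a^3 + 27 b^2) mod 13 = 12
-1728 * (4 a)^3 = -1728 * (4*2)^3 mod 13 = 5
j = 5 * 12^(-1) mod 13 = 8

j = 8 (mod 13)


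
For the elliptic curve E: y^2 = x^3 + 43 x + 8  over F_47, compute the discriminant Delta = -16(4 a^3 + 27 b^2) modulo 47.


4 a^3 + 27 b^2 = 4*43^3 + 27*8^2 = 318028 + 1728 = 319756
Delta = -16 * (319756) = -5116096
Delta mod 47 = 42

Delta = 42 (mod 47)


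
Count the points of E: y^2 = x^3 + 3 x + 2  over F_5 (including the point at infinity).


For each x in F_5, count y with y^2 = x^3 + 3 x + 2 mod 5:
  x = 1: RHS = 1, y in [1, 4]  -> 2 point(s)
  x = 2: RHS = 1, y in [1, 4]  -> 2 point(s)
Affine points: 4. Add the point at infinity: total = 5.

#E(F_5) = 5


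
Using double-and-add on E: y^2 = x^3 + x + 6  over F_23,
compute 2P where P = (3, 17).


k = 2 = 10_2 (binary, LSB first: 01)
Double-and-add from P = (3, 17):
  bit 0 = 0: acc unchanged = O
  bit 1 = 1: acc = O + (2, 19) = (2, 19)

2P = (2, 19)


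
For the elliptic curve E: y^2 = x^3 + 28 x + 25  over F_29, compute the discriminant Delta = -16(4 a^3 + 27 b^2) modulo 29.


4 a^3 + 27 b^2 = 4*28^3 + 27*25^2 = 87808 + 16875 = 104683
Delta = -16 * (104683) = -1674928
Delta mod 29 = 25

Delta = 25 (mod 29)


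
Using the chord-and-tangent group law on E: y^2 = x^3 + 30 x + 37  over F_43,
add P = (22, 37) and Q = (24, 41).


P != Q, so use the chord formula.
s = (y2 - y1) / (x2 - x1) = (4) / (2) mod 43 = 2
x3 = s^2 - x1 - x2 mod 43 = 2^2 - 22 - 24 = 1
y3 = s (x1 - x3) - y1 mod 43 = 2 * (22 - 1) - 37 = 5

P + Q = (1, 5)


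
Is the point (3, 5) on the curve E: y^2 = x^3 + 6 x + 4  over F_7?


Check whether y^2 = x^3 + 6 x + 4 (mod 7) for (x, y) = (3, 5).
LHS: y^2 = 5^2 mod 7 = 4
RHS: x^3 + 6 x + 4 = 3^3 + 6*3 + 4 mod 7 = 0
LHS != RHS

No, not on the curve


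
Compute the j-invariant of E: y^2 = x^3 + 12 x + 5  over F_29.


Delta = -16(4 a^3 + 27 b^2) mod 29 = 2
-1728 * (4 a)^3 = -1728 * (4*12)^3 mod 29 = 6
j = 6 * 2^(-1) mod 29 = 3

j = 3 (mod 29)


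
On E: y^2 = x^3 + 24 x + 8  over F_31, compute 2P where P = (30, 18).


Doubling: s = (3 x1^2 + a) / (2 y1)
s = (3*30^2 + 24) / (2*18) mod 31 = 24
x3 = s^2 - 2 x1 mod 31 = 24^2 - 2*30 = 20
y3 = s (x1 - x3) - y1 mod 31 = 24 * (30 - 20) - 18 = 5

2P = (20, 5)


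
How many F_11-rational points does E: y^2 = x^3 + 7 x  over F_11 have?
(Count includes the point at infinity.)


For each x in F_11, count y with y^2 = x^3 + 7 x + 0 mod 11:
  x = 0: RHS = 0, y in [0]  -> 1 point(s)
  x = 2: RHS = 0, y in [0]  -> 1 point(s)
  x = 3: RHS = 4, y in [2, 9]  -> 2 point(s)
  x = 4: RHS = 4, y in [2, 9]  -> 2 point(s)
  x = 6: RHS = 5, y in [4, 7]  -> 2 point(s)
  x = 9: RHS = 0, y in [0]  -> 1 point(s)
  x = 10: RHS = 3, y in [5, 6]  -> 2 point(s)
Affine points: 11. Add the point at infinity: total = 12.

#E(F_11) = 12


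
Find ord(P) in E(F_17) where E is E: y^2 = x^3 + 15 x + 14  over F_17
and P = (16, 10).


Compute successive multiples of P until we hit O:
  1P = (16, 10)
  2P = (4, 11)
  3P = (12, 1)
  4P = (10, 12)
  5P = (10, 5)
  6P = (12, 16)
  7P = (4, 6)
  8P = (16, 7)
  ... (continuing to 9P)
  9P = O

ord(P) = 9


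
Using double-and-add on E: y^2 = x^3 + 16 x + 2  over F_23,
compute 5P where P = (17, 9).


k = 5 = 101_2 (binary, LSB first: 101)
Double-and-add from P = (17, 9):
  bit 0 = 1: acc = O + (17, 9) = (17, 9)
  bit 1 = 0: acc unchanged = (17, 9)
  bit 2 = 1: acc = (17, 9) + (0, 5) = (9, 1)

5P = (9, 1)


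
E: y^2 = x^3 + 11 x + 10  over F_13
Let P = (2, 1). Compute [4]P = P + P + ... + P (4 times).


k = 4 = 100_2 (binary, LSB first: 001)
Double-and-add from P = (2, 1):
  bit 0 = 0: acc unchanged = O
  bit 1 = 0: acc unchanged = O
  bit 2 = 1: acc = O + (7, 12) = (7, 12)

4P = (7, 12)


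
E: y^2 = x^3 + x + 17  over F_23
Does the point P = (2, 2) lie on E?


Check whether y^2 = x^3 + 1 x + 17 (mod 23) for (x, y) = (2, 2).
LHS: y^2 = 2^2 mod 23 = 4
RHS: x^3 + 1 x + 17 = 2^3 + 1*2 + 17 mod 23 = 4
LHS = RHS

Yes, on the curve


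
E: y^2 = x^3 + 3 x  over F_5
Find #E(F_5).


For each x in F_5, count y with y^2 = x^3 + 3 x + 0 mod 5:
  x = 0: RHS = 0, y in [0]  -> 1 point(s)
  x = 1: RHS = 4, y in [2, 3]  -> 2 point(s)
  x = 2: RHS = 4, y in [2, 3]  -> 2 point(s)
  x = 3: RHS = 1, y in [1, 4]  -> 2 point(s)
  x = 4: RHS = 1, y in [1, 4]  -> 2 point(s)
Affine points: 9. Add the point at infinity: total = 10.

#E(F_5) = 10


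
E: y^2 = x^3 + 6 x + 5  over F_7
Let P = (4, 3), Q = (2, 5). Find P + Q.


P != Q, so use the chord formula.
s = (y2 - y1) / (x2 - x1) = (2) / (5) mod 7 = 6
x3 = s^2 - x1 - x2 mod 7 = 6^2 - 4 - 2 = 2
y3 = s (x1 - x3) - y1 mod 7 = 6 * (4 - 2) - 3 = 2

P + Q = (2, 2)


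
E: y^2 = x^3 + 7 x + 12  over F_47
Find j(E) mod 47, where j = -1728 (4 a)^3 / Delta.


Delta = -16(4 a^3 + 27 b^2) mod 47 = 17
-1728 * (4 a)^3 = -1728 * (4*7)^3 mod 47 = 33
j = 33 * 17^(-1) mod 47 = 13

j = 13 (mod 47)


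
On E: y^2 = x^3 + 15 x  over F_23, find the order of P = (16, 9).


Compute successive multiples of P until we hit O:
  1P = (16, 9)
  2P = (3, 16)
  3P = (13, 0)
  4P = (3, 7)
  5P = (16, 14)
  6P = O

ord(P) = 6


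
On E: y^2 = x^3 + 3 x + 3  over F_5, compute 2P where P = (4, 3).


Doubling: s = (3 x1^2 + a) / (2 y1)
s = (3*4^2 + 3) / (2*3) mod 5 = 1
x3 = s^2 - 2 x1 mod 5 = 1^2 - 2*4 = 3
y3 = s (x1 - x3) - y1 mod 5 = 1 * (4 - 3) - 3 = 3

2P = (3, 3)


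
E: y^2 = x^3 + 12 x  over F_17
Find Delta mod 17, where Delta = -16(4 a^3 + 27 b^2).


4 a^3 + 27 b^2 = 4*12^3 + 27*0^2 = 6912 + 0 = 6912
Delta = -16 * (6912) = -110592
Delta mod 17 = 10

Delta = 10 (mod 17)


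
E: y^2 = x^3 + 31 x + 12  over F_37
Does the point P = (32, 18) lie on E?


Check whether y^2 = x^3 + 31 x + 12 (mod 37) for (x, y) = (32, 18).
LHS: y^2 = 18^2 mod 37 = 28
RHS: x^3 + 31 x + 12 = 32^3 + 31*32 + 12 mod 37 = 28
LHS = RHS

Yes, on the curve


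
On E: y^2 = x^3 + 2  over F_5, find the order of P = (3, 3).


Compute successive multiples of P until we hit O:
  1P = (3, 3)
  2P = (3, 2)
  3P = O

ord(P) = 3


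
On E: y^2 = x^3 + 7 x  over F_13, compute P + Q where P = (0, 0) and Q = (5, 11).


P != Q, so use the chord formula.
s = (y2 - y1) / (x2 - x1) = (11) / (5) mod 13 = 10
x3 = s^2 - x1 - x2 mod 13 = 10^2 - 0 - 5 = 4
y3 = s (x1 - x3) - y1 mod 13 = 10 * (0 - 4) - 0 = 12

P + Q = (4, 12)


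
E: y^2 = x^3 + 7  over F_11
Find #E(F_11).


For each x in F_11, count y with y^2 = x^3 + 0 x + 7 mod 11:
  x = 2: RHS = 4, y in [2, 9]  -> 2 point(s)
  x = 3: RHS = 1, y in [1, 10]  -> 2 point(s)
  x = 4: RHS = 5, y in [4, 7]  -> 2 point(s)
  x = 5: RHS = 0, y in [0]  -> 1 point(s)
  x = 6: RHS = 3, y in [5, 6]  -> 2 point(s)
  x = 7: RHS = 9, y in [3, 8]  -> 2 point(s)
Affine points: 11. Add the point at infinity: total = 12.

#E(F_11) = 12


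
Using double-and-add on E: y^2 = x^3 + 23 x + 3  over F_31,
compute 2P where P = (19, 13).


k = 2 = 10_2 (binary, LSB first: 01)
Double-and-add from P = (19, 13):
  bit 0 = 0: acc unchanged = O
  bit 1 = 1: acc = O + (28, 0) = (28, 0)

2P = (28, 0)


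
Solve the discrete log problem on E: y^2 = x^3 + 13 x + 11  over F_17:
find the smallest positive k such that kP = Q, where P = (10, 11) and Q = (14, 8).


Enumerate multiples of P until we hit Q = (14, 8):
  1P = (10, 11)
  2P = (1, 5)
  3P = (14, 9)
  4P = (6, 4)
  5P = (3, 14)
  6P = (8, 10)
  7P = (12, 5)
  8P = (4, 5)
  9P = (4, 12)
  10P = (12, 12)
  11P = (8, 7)
  12P = (3, 3)
  13P = (6, 13)
  14P = (14, 8)
Match found at i = 14.

k = 14


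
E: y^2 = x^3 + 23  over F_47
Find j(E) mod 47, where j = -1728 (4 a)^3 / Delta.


Delta = -16(4 a^3 + 27 b^2) mod 47 = 33
-1728 * (4 a)^3 = -1728 * (4*0)^3 mod 47 = 0
j = 0 * 33^(-1) mod 47 = 0

j = 0 (mod 47)


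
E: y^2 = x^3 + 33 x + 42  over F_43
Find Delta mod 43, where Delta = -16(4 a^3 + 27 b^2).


4 a^3 + 27 b^2 = 4*33^3 + 27*42^2 = 143748 + 47628 = 191376
Delta = -16 * (191376) = -3062016
Delta mod 43 = 14

Delta = 14 (mod 43)


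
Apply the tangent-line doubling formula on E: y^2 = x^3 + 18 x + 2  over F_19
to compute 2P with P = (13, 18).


Doubling: s = (3 x1^2 + a) / (2 y1)
s = (3*13^2 + 18) / (2*18) mod 19 = 13
x3 = s^2 - 2 x1 mod 19 = 13^2 - 2*13 = 10
y3 = s (x1 - x3) - y1 mod 19 = 13 * (13 - 10) - 18 = 2

2P = (10, 2)


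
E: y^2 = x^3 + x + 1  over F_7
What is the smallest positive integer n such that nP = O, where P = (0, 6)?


Compute successive multiples of P until we hit O:
  1P = (0, 6)
  2P = (2, 2)
  3P = (2, 5)
  4P = (0, 1)
  5P = O

ord(P) = 5


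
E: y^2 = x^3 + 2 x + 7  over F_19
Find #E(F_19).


For each x in F_19, count y with y^2 = x^3 + 2 x + 7 mod 19:
  x = 0: RHS = 7, y in [8, 11]  -> 2 point(s)
  x = 2: RHS = 0, y in [0]  -> 1 point(s)
  x = 5: RHS = 9, y in [3, 16]  -> 2 point(s)
  x = 6: RHS = 7, y in [8, 11]  -> 2 point(s)
  x = 10: RHS = 1, y in [1, 18]  -> 2 point(s)
  x = 11: RHS = 11, y in [7, 12]  -> 2 point(s)
  x = 12: RHS = 11, y in [7, 12]  -> 2 point(s)
  x = 13: RHS = 7, y in [8, 11]  -> 2 point(s)
  x = 14: RHS = 5, y in [9, 10]  -> 2 point(s)
  x = 15: RHS = 11, y in [7, 12]  -> 2 point(s)
  x = 18: RHS = 4, y in [2, 17]  -> 2 point(s)
Affine points: 21. Add the point at infinity: total = 22.

#E(F_19) = 22


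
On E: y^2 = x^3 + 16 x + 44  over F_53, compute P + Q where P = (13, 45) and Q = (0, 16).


P != Q, so use the chord formula.
s = (y2 - y1) / (x2 - x1) = (24) / (40) mod 53 = 43
x3 = s^2 - x1 - x2 mod 53 = 43^2 - 13 - 0 = 34
y3 = s (x1 - x3) - y1 mod 53 = 43 * (13 - 34) - 45 = 6

P + Q = (34, 6)


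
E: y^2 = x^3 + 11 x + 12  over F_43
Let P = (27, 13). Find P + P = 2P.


Doubling: s = (3 x1^2 + a) / (2 y1)
s = (3*27^2 + 11) / (2*13) mod 43 = 25
x3 = s^2 - 2 x1 mod 43 = 25^2 - 2*27 = 12
y3 = s (x1 - x3) - y1 mod 43 = 25 * (27 - 12) - 13 = 18

2P = (12, 18)


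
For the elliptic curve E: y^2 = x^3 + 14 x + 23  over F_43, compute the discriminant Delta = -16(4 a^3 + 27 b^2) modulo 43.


4 a^3 + 27 b^2 = 4*14^3 + 27*23^2 = 10976 + 14283 = 25259
Delta = -16 * (25259) = -404144
Delta mod 43 = 13

Delta = 13 (mod 43)


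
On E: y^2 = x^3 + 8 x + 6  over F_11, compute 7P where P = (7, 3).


k = 7 = 111_2 (binary, LSB first: 111)
Double-and-add from P = (7, 3):
  bit 0 = 1: acc = O + (7, 3) = (7, 3)
  bit 1 = 1: acc = (7, 3) + (1, 9) = (4, 5)
  bit 2 = 1: acc = (4, 5) + (9, 2) = (1, 2)

7P = (1, 2)


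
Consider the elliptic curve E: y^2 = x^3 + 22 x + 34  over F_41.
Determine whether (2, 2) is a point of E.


Check whether y^2 = x^3 + 22 x + 34 (mod 41) for (x, y) = (2, 2).
LHS: y^2 = 2^2 mod 41 = 4
RHS: x^3 + 22 x + 34 = 2^3 + 22*2 + 34 mod 41 = 4
LHS = RHS

Yes, on the curve


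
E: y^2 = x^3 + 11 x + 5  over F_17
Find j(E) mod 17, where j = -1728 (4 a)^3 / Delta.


Delta = -16(4 a^3 + 27 b^2) mod 17 = 15
-1728 * (4 a)^3 = -1728 * (4*11)^3 mod 17 = 16
j = 16 * 15^(-1) mod 17 = 9

j = 9 (mod 17)


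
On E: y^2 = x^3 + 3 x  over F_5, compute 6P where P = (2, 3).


k = 6 = 110_2 (binary, LSB first: 011)
Double-and-add from P = (2, 3):
  bit 0 = 0: acc unchanged = O
  bit 1 = 1: acc = O + (1, 2) = (1, 2)
  bit 2 = 1: acc = (1, 2) + (4, 1) = (4, 4)

6P = (4, 4)


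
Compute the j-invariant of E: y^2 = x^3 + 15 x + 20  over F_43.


Delta = -16(4 a^3 + 27 b^2) mod 43 = 6
-1728 * (4 a)^3 = -1728 * (4*15)^3 mod 43 = 41
j = 41 * 6^(-1) mod 43 = 14

j = 14 (mod 43)


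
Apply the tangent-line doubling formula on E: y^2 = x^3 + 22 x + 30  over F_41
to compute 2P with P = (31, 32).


Doubling: s = (3 x1^2 + a) / (2 y1)
s = (3*31^2 + 22) / (2*32) mod 41 = 14
x3 = s^2 - 2 x1 mod 41 = 14^2 - 2*31 = 11
y3 = s (x1 - x3) - y1 mod 41 = 14 * (31 - 11) - 32 = 2

2P = (11, 2)


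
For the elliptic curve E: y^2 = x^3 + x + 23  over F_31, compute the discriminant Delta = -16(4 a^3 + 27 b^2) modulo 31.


4 a^3 + 27 b^2 = 4*1^3 + 27*23^2 = 4 + 14283 = 14287
Delta = -16 * (14287) = -228592
Delta mod 31 = 2

Delta = 2 (mod 31)


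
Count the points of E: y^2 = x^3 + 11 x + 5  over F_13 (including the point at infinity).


For each x in F_13, count y with y^2 = x^3 + 11 x + 5 mod 13:
  x = 1: RHS = 4, y in [2, 11]  -> 2 point(s)
  x = 2: RHS = 9, y in [3, 10]  -> 2 point(s)
  x = 3: RHS = 0, y in [0]  -> 1 point(s)
  x = 4: RHS = 9, y in [3, 10]  -> 2 point(s)
  x = 5: RHS = 3, y in [4, 9]  -> 2 point(s)
  x = 6: RHS = 1, y in [1, 12]  -> 2 point(s)
  x = 7: RHS = 9, y in [3, 10]  -> 2 point(s)
  x = 9: RHS = 1, y in [1, 12]  -> 2 point(s)
  x = 10: RHS = 10, y in [6, 7]  -> 2 point(s)
  x = 11: RHS = 1, y in [1, 12]  -> 2 point(s)
Affine points: 19. Add the point at infinity: total = 20.

#E(F_13) = 20


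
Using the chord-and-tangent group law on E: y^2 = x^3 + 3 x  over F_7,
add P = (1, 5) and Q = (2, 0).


P != Q, so use the chord formula.
s = (y2 - y1) / (x2 - x1) = (2) / (1) mod 7 = 2
x3 = s^2 - x1 - x2 mod 7 = 2^2 - 1 - 2 = 1
y3 = s (x1 - x3) - y1 mod 7 = 2 * (1 - 1) - 5 = 2

P + Q = (1, 2)


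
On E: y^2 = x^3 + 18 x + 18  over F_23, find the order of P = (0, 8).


Compute successive multiples of P until we hit O:
  1P = (0, 8)
  2P = (16, 20)
  3P = (9, 14)
  4P = (17, 19)
  5P = (10, 18)
  6P = (14, 1)
  7P = (15, 11)
  8P = (20, 11)
  ... (continuing to 27P)
  27P = O

ord(P) = 27


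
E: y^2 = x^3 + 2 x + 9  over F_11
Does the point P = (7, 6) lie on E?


Check whether y^2 = x^3 + 2 x + 9 (mod 11) for (x, y) = (7, 6).
LHS: y^2 = 6^2 mod 11 = 3
RHS: x^3 + 2 x + 9 = 7^3 + 2*7 + 9 mod 11 = 3
LHS = RHS

Yes, on the curve


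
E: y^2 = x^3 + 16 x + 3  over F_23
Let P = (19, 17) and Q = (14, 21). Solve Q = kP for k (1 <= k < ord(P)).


Enumerate multiples of P until we hit Q = (14, 21):
  1P = (19, 17)
  2P = (16, 13)
  3P = (0, 16)
  4P = (17, 17)
  5P = (10, 6)
  6P = (6, 4)
  7P = (22, 3)
  8P = (14, 21)
Match found at i = 8.

k = 8


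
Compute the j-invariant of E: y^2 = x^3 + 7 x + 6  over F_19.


Delta = -16(4 a^3 + 27 b^2) mod 19 = 2
-1728 * (4 a)^3 = -1728 * (4*7)^3 mod 19 = 7
j = 7 * 2^(-1) mod 19 = 13

j = 13 (mod 19)


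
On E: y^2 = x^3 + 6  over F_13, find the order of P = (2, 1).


Compute successive multiples of P until we hit O:
  1P = (2, 1)
  2P = (6, 1)
  3P = (5, 12)
  4P = (5, 1)
  5P = (6, 12)
  6P = (2, 12)
  7P = O

ord(P) = 7


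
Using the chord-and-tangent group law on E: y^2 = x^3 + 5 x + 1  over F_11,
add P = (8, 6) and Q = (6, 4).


P != Q, so use the chord formula.
s = (y2 - y1) / (x2 - x1) = (9) / (9) mod 11 = 1
x3 = s^2 - x1 - x2 mod 11 = 1^2 - 8 - 6 = 9
y3 = s (x1 - x3) - y1 mod 11 = 1 * (8 - 9) - 6 = 4

P + Q = (9, 4)


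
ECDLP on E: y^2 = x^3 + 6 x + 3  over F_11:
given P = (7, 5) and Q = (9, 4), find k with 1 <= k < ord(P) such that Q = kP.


Enumerate multiples of P until we hit Q = (9, 4):
  1P = (7, 5)
  2P = (9, 4)
Match found at i = 2.

k = 2


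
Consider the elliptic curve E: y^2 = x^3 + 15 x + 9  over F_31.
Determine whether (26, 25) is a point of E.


Check whether y^2 = x^3 + 15 x + 9 (mod 31) for (x, y) = (26, 25).
LHS: y^2 = 25^2 mod 31 = 5
RHS: x^3 + 15 x + 9 = 26^3 + 15*26 + 9 mod 31 = 26
LHS != RHS

No, not on the curve


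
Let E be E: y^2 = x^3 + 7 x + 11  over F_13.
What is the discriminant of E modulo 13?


4 a^3 + 27 b^2 = 4*7^3 + 27*11^2 = 1372 + 3267 = 4639
Delta = -16 * (4639) = -74224
Delta mod 13 = 6

Delta = 6 (mod 13)


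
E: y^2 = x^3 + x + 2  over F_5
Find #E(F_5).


For each x in F_5, count y with y^2 = x^3 + 1 x + 2 mod 5:
  x = 1: RHS = 4, y in [2, 3]  -> 2 point(s)
  x = 4: RHS = 0, y in [0]  -> 1 point(s)
Affine points: 3. Add the point at infinity: total = 4.

#E(F_5) = 4


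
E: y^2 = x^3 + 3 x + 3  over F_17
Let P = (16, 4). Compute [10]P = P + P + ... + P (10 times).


k = 10 = 1010_2 (binary, LSB first: 0101)
Double-and-add from P = (16, 4):
  bit 0 = 0: acc unchanged = O
  bit 1 = 1: acc = O + (10, 9) = (10, 9)
  bit 2 = 0: acc unchanged = (10, 9)
  bit 3 = 1: acc = (10, 9) + (6, 4) = (10, 8)

10P = (10, 8)


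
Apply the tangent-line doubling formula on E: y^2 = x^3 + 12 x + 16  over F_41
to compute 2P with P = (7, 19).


Doubling: s = (3 x1^2 + a) / (2 y1)
s = (3*7^2 + 12) / (2*19) mod 41 = 29
x3 = s^2 - 2 x1 mod 41 = 29^2 - 2*7 = 7
y3 = s (x1 - x3) - y1 mod 41 = 29 * (7 - 7) - 19 = 22

2P = (7, 22)


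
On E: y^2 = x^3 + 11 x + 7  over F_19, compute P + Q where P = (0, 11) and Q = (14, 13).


P != Q, so use the chord formula.
s = (y2 - y1) / (x2 - x1) = (2) / (14) mod 19 = 11
x3 = s^2 - x1 - x2 mod 19 = 11^2 - 0 - 14 = 12
y3 = s (x1 - x3) - y1 mod 19 = 11 * (0 - 12) - 11 = 9

P + Q = (12, 9)


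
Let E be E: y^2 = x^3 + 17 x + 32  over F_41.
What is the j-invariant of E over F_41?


Delta = -16(4 a^3 + 27 b^2) mod 41 = 19
-1728 * (4 a)^3 = -1728 * (4*17)^3 mod 41 = 23
j = 23 * 19^(-1) mod 41 = 12

j = 12 (mod 41)


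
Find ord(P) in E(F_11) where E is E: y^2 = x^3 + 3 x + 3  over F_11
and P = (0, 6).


Compute successive multiples of P until we hit O:
  1P = (0, 6)
  2P = (9, 0)
  3P = (0, 5)
  4P = O

ord(P) = 4


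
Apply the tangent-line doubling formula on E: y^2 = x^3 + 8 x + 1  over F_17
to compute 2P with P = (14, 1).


Doubling: s = (3 x1^2 + a) / (2 y1)
s = (3*14^2 + 8) / (2*1) mod 17 = 9
x3 = s^2 - 2 x1 mod 17 = 9^2 - 2*14 = 2
y3 = s (x1 - x3) - y1 mod 17 = 9 * (14 - 2) - 1 = 5

2P = (2, 5)


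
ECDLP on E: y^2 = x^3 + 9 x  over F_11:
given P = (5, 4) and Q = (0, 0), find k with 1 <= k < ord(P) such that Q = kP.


Enumerate multiples of P until we hit Q = (0, 0):
  1P = (5, 4)
  2P = (4, 1)
  3P = (0, 0)
Match found at i = 3.

k = 3


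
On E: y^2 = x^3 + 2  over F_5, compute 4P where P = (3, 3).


k = 4 = 100_2 (binary, LSB first: 001)
Double-and-add from P = (3, 3):
  bit 0 = 0: acc unchanged = O
  bit 1 = 0: acc unchanged = O
  bit 2 = 1: acc = O + (3, 3) = (3, 3)

4P = (3, 3)


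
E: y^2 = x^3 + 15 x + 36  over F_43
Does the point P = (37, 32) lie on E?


Check whether y^2 = x^3 + 15 x + 36 (mod 43) for (x, y) = (37, 32).
LHS: y^2 = 32^2 mod 43 = 35
RHS: x^3 + 15 x + 36 = 37^3 + 15*37 + 36 mod 43 = 31
LHS != RHS

No, not on the curve


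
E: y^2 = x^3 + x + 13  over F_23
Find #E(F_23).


For each x in F_23, count y with y^2 = x^3 + 1 x + 13 mod 23:
  x = 0: RHS = 13, y in [6, 17]  -> 2 point(s)
  x = 2: RHS = 0, y in [0]  -> 1 point(s)
  x = 4: RHS = 12, y in [9, 14]  -> 2 point(s)
  x = 7: RHS = 18, y in [8, 15]  -> 2 point(s)
  x = 8: RHS = 4, y in [2, 21]  -> 2 point(s)
  x = 16: RHS = 8, y in [10, 13]  -> 2 point(s)
  x = 20: RHS = 6, y in [11, 12]  -> 2 point(s)
  x = 21: RHS = 3, y in [7, 16]  -> 2 point(s)
Affine points: 15. Add the point at infinity: total = 16.

#E(F_23) = 16


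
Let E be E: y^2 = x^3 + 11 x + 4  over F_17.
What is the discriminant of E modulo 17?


4 a^3 + 27 b^2 = 4*11^3 + 27*4^2 = 5324 + 432 = 5756
Delta = -16 * (5756) = -92096
Delta mod 17 = 10

Delta = 10 (mod 17)


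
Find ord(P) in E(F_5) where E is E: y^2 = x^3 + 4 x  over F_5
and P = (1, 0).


Compute successive multiples of P until we hit O:
  1P = (1, 0)
  2P = O

ord(P) = 2


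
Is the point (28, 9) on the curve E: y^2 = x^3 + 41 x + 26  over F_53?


Check whether y^2 = x^3 + 41 x + 26 (mod 53) for (x, y) = (28, 9).
LHS: y^2 = 9^2 mod 53 = 28
RHS: x^3 + 41 x + 26 = 28^3 + 41*28 + 26 mod 53 = 18
LHS != RHS

No, not on the curve


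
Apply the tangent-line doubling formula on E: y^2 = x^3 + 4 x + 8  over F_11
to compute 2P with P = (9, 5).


Doubling: s = (3 x1^2 + a) / (2 y1)
s = (3*9^2 + 4) / (2*5) mod 11 = 6
x3 = s^2 - 2 x1 mod 11 = 6^2 - 2*9 = 7
y3 = s (x1 - x3) - y1 mod 11 = 6 * (9 - 7) - 5 = 7

2P = (7, 7)


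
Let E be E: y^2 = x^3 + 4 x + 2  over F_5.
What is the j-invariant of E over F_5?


Delta = -16(4 a^3 + 27 b^2) mod 5 = 1
-1728 * (4 a)^3 = -1728 * (4*4)^3 mod 5 = 2
j = 2 * 1^(-1) mod 5 = 2

j = 2 (mod 5)


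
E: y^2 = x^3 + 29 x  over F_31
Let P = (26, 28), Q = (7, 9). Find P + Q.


P != Q, so use the chord formula.
s = (y2 - y1) / (x2 - x1) = (12) / (12) mod 31 = 1
x3 = s^2 - x1 - x2 mod 31 = 1^2 - 26 - 7 = 30
y3 = s (x1 - x3) - y1 mod 31 = 1 * (26 - 30) - 28 = 30

P + Q = (30, 30)


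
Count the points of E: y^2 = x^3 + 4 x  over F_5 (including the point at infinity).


For each x in F_5, count y with y^2 = x^3 + 4 x + 0 mod 5:
  x = 0: RHS = 0, y in [0]  -> 1 point(s)
  x = 1: RHS = 0, y in [0]  -> 1 point(s)
  x = 2: RHS = 1, y in [1, 4]  -> 2 point(s)
  x = 3: RHS = 4, y in [2, 3]  -> 2 point(s)
  x = 4: RHS = 0, y in [0]  -> 1 point(s)
Affine points: 7. Add the point at infinity: total = 8.

#E(F_5) = 8


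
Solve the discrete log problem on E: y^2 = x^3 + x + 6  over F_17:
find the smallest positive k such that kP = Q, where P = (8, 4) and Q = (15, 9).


Enumerate multiples of P until we hit Q = (15, 9):
  1P = (8, 4)
  2P = (9, 8)
  3P = (16, 15)
  4P = (1, 12)
  5P = (10, 8)
  6P = (3, 6)
  7P = (15, 9)
Match found at i = 7.

k = 7


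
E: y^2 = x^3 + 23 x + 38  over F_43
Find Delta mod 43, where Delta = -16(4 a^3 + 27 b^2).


4 a^3 + 27 b^2 = 4*23^3 + 27*38^2 = 48668 + 38988 = 87656
Delta = -16 * (87656) = -1402496
Delta mod 43 = 35

Delta = 35 (mod 43)


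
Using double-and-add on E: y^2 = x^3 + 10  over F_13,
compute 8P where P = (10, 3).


k = 8 = 1000_2 (binary, LSB first: 0001)
Double-and-add from P = (10, 3):
  bit 0 = 0: acc unchanged = O
  bit 1 = 0: acc unchanged = O
  bit 2 = 0: acc unchanged = O
  bit 3 = 1: acc = O + (10, 10) = (10, 10)

8P = (10, 10)


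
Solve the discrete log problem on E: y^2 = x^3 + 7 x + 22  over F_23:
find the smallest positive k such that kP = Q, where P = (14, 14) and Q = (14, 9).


Enumerate multiples of P until we hit Q = (14, 9):
  1P = (14, 14)
  2P = (11, 21)
  3P = (6, 21)
  4P = (7, 0)
  5P = (6, 2)
  6P = (11, 2)
  7P = (14, 9)
Match found at i = 7.

k = 7


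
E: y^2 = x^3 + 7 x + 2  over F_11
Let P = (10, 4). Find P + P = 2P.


Doubling: s = (3 x1^2 + a) / (2 y1)
s = (3*10^2 + 7) / (2*4) mod 11 = 4
x3 = s^2 - 2 x1 mod 11 = 4^2 - 2*10 = 7
y3 = s (x1 - x3) - y1 mod 11 = 4 * (10 - 7) - 4 = 8

2P = (7, 8)


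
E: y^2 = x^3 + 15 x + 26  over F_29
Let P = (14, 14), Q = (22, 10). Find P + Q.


P != Q, so use the chord formula.
s = (y2 - y1) / (x2 - x1) = (25) / (8) mod 29 = 14
x3 = s^2 - x1 - x2 mod 29 = 14^2 - 14 - 22 = 15
y3 = s (x1 - x3) - y1 mod 29 = 14 * (14 - 15) - 14 = 1

P + Q = (15, 1)


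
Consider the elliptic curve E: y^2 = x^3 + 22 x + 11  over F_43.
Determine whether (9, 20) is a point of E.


Check whether y^2 = x^3 + 22 x + 11 (mod 43) for (x, y) = (9, 20).
LHS: y^2 = 20^2 mod 43 = 13
RHS: x^3 + 22 x + 11 = 9^3 + 22*9 + 11 mod 43 = 35
LHS != RHS

No, not on the curve


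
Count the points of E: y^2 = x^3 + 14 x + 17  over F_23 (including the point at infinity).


For each x in F_23, count y with y^2 = x^3 + 14 x + 17 mod 23:
  x = 1: RHS = 9, y in [3, 20]  -> 2 point(s)
  x = 6: RHS = 18, y in [8, 15]  -> 2 point(s)
  x = 12: RHS = 4, y in [2, 21]  -> 2 point(s)
  x = 13: RHS = 4, y in [2, 21]  -> 2 point(s)
  x = 14: RHS = 13, y in [6, 17]  -> 2 point(s)
  x = 16: RHS = 13, y in [6, 17]  -> 2 point(s)
  x = 17: RHS = 16, y in [4, 19]  -> 2 point(s)
  x = 18: RHS = 6, y in [11, 12]  -> 2 point(s)
  x = 19: RHS = 12, y in [9, 14]  -> 2 point(s)
  x = 21: RHS = 4, y in [2, 21]  -> 2 point(s)
  x = 22: RHS = 2, y in [5, 18]  -> 2 point(s)
Affine points: 22. Add the point at infinity: total = 23.

#E(F_23) = 23


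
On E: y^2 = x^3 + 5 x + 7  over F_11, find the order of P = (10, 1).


Compute successive multiples of P until we hit O:
  1P = (10, 1)
  2P = (7, 0)
  3P = (10, 10)
  4P = O

ord(P) = 4


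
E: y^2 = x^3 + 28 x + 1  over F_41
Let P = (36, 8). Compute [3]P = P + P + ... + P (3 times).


k = 3 = 11_2 (binary, LSB first: 11)
Double-and-add from P = (36, 8):
  bit 0 = 1: acc = O + (36, 8) = (36, 8)
  bit 1 = 1: acc = (36, 8) + (9, 30) = (6, 4)

3P = (6, 4)


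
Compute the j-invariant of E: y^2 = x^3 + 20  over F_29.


Delta = -16(4 a^3 + 27 b^2) mod 29 = 11
-1728 * (4 a)^3 = -1728 * (4*0)^3 mod 29 = 0
j = 0 * 11^(-1) mod 29 = 0

j = 0 (mod 29)


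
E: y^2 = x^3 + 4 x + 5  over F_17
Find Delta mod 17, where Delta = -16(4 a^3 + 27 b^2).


4 a^3 + 27 b^2 = 4*4^3 + 27*5^2 = 256 + 675 = 931
Delta = -16 * (931) = -14896
Delta mod 17 = 13

Delta = 13 (mod 17)


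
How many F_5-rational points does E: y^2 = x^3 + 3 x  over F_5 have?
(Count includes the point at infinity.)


For each x in F_5, count y with y^2 = x^3 + 3 x + 0 mod 5:
  x = 0: RHS = 0, y in [0]  -> 1 point(s)
  x = 1: RHS = 4, y in [2, 3]  -> 2 point(s)
  x = 2: RHS = 4, y in [2, 3]  -> 2 point(s)
  x = 3: RHS = 1, y in [1, 4]  -> 2 point(s)
  x = 4: RHS = 1, y in [1, 4]  -> 2 point(s)
Affine points: 9. Add the point at infinity: total = 10.

#E(F_5) = 10


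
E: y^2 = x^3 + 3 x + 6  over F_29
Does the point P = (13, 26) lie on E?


Check whether y^2 = x^3 + 3 x + 6 (mod 29) for (x, y) = (13, 26).
LHS: y^2 = 26^2 mod 29 = 9
RHS: x^3 + 3 x + 6 = 13^3 + 3*13 + 6 mod 29 = 9
LHS = RHS

Yes, on the curve


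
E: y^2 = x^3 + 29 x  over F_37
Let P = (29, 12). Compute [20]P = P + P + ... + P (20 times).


k = 20 = 10100_2 (binary, LSB first: 00101)
Double-and-add from P = (29, 12):
  bit 0 = 0: acc unchanged = O
  bit 1 = 0: acc unchanged = O
  bit 2 = 1: acc = O + (3, 15) = (3, 15)
  bit 3 = 0: acc unchanged = (3, 15)
  bit 4 = 1: acc = (3, 15) + (25, 25) = (30, 3)

20P = (30, 3)


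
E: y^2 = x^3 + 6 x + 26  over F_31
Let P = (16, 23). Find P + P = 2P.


Doubling: s = (3 x1^2 + a) / (2 y1)
s = (3*16^2 + 6) / (2*23) mod 31 = 2
x3 = s^2 - 2 x1 mod 31 = 2^2 - 2*16 = 3
y3 = s (x1 - x3) - y1 mod 31 = 2 * (16 - 3) - 23 = 3

2P = (3, 3)


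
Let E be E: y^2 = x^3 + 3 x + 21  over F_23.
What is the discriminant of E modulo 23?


4 a^3 + 27 b^2 = 4*3^3 + 27*21^2 = 108 + 11907 = 12015
Delta = -16 * (12015) = -192240
Delta mod 23 = 17

Delta = 17 (mod 23)


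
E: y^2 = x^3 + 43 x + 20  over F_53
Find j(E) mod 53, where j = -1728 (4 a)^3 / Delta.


Delta = -16(4 a^3 + 27 b^2) mod 53 = 9
-1728 * (4 a)^3 = -1728 * (4*43)^3 mod 53 = 27
j = 27 * 9^(-1) mod 53 = 3

j = 3 (mod 53)


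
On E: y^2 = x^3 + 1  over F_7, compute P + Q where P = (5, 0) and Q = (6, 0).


P != Q, so use the chord formula.
s = (y2 - y1) / (x2 - x1) = (0) / (1) mod 7 = 0
x3 = s^2 - x1 - x2 mod 7 = 0^2 - 5 - 6 = 3
y3 = s (x1 - x3) - y1 mod 7 = 0 * (5 - 3) - 0 = 0

P + Q = (3, 0)


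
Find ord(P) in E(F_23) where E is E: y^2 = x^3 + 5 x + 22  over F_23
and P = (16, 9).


Compute successive multiples of P until we hit O:
  1P = (16, 9)
  2P = (20, 16)
  3P = (3, 8)
  4P = (7, 20)
  5P = (12, 4)
  6P = (21, 2)
  7P = (22, 4)
  8P = (17, 11)
  ... (continuing to 17P)
  17P = O

ord(P) = 17


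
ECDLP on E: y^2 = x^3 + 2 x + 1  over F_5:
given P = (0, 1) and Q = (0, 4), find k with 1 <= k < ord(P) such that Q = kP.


Enumerate multiples of P until we hit Q = (0, 4):
  1P = (0, 1)
  2P = (1, 3)
  3P = (3, 3)
  4P = (3, 2)
  5P = (1, 2)
  6P = (0, 4)
Match found at i = 6.

k = 6


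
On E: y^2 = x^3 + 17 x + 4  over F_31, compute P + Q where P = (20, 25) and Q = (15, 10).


P != Q, so use the chord formula.
s = (y2 - y1) / (x2 - x1) = (16) / (26) mod 31 = 3
x3 = s^2 - x1 - x2 mod 31 = 3^2 - 20 - 15 = 5
y3 = s (x1 - x3) - y1 mod 31 = 3 * (20 - 5) - 25 = 20

P + Q = (5, 20)


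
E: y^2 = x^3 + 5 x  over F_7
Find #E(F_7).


For each x in F_7, count y with y^2 = x^3 + 5 x + 0 mod 7:
  x = 0: RHS = 0, y in [0]  -> 1 point(s)
  x = 2: RHS = 4, y in [2, 5]  -> 2 point(s)
  x = 3: RHS = 0, y in [0]  -> 1 point(s)
  x = 4: RHS = 0, y in [0]  -> 1 point(s)
  x = 6: RHS = 1, y in [1, 6]  -> 2 point(s)
Affine points: 7. Add the point at infinity: total = 8.

#E(F_7) = 8


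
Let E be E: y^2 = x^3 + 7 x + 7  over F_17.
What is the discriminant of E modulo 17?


4 a^3 + 27 b^2 = 4*7^3 + 27*7^2 = 1372 + 1323 = 2695
Delta = -16 * (2695) = -43120
Delta mod 17 = 9

Delta = 9 (mod 17)


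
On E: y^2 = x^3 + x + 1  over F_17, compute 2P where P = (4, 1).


Doubling: s = (3 x1^2 + a) / (2 y1)
s = (3*4^2 + 1) / (2*1) mod 17 = 16
x3 = s^2 - 2 x1 mod 17 = 16^2 - 2*4 = 10
y3 = s (x1 - x3) - y1 mod 17 = 16 * (4 - 10) - 1 = 5

2P = (10, 5)


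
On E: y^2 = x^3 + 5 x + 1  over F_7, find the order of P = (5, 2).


Compute successive multiples of P until we hit O:
  1P = (5, 2)
  2P = (5, 5)
  3P = O

ord(P) = 3


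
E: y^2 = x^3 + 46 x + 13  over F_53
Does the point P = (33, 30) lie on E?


Check whether y^2 = x^3 + 46 x + 13 (mod 53) for (x, y) = (33, 30).
LHS: y^2 = 30^2 mod 53 = 52
RHS: x^3 + 46 x + 13 = 33^3 + 46*33 + 13 mod 53 = 50
LHS != RHS

No, not on the curve


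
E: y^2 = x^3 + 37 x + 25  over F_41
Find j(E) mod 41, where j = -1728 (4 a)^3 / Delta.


Delta = -16(4 a^3 + 27 b^2) mod 41 = 22
-1728 * (4 a)^3 = -1728 * (4*37)^3 mod 41 = 17
j = 17 * 22^(-1) mod 41 = 25

j = 25 (mod 41)


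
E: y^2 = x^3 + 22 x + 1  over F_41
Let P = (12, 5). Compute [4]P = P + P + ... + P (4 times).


k = 4 = 100_2 (binary, LSB first: 001)
Double-and-add from P = (12, 5):
  bit 0 = 0: acc unchanged = O
  bit 1 = 0: acc unchanged = O
  bit 2 = 1: acc = O + (29, 31) = (29, 31)

4P = (29, 31)


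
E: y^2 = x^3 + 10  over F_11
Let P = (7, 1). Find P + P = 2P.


Doubling: s = (3 x1^2 + a) / (2 y1)
s = (3*7^2 + 0) / (2*1) mod 11 = 2
x3 = s^2 - 2 x1 mod 11 = 2^2 - 2*7 = 1
y3 = s (x1 - x3) - y1 mod 11 = 2 * (7 - 1) - 1 = 0

2P = (1, 0)


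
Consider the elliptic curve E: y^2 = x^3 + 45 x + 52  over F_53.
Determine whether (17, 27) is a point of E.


Check whether y^2 = x^3 + 45 x + 52 (mod 53) for (x, y) = (17, 27).
LHS: y^2 = 27^2 mod 53 = 40
RHS: x^3 + 45 x + 52 = 17^3 + 45*17 + 52 mod 53 = 6
LHS != RHS

No, not on the curve


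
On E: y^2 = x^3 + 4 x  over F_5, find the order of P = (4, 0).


Compute successive multiples of P until we hit O:
  1P = (4, 0)
  2P = O

ord(P) = 2


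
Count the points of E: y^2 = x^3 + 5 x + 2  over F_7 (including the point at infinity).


For each x in F_7, count y with y^2 = x^3 + 5 x + 2 mod 7:
  x = 0: RHS = 2, y in [3, 4]  -> 2 point(s)
  x = 1: RHS = 1, y in [1, 6]  -> 2 point(s)
  x = 3: RHS = 2, y in [3, 4]  -> 2 point(s)
  x = 4: RHS = 2, y in [3, 4]  -> 2 point(s)
Affine points: 8. Add the point at infinity: total = 9.

#E(F_7) = 9


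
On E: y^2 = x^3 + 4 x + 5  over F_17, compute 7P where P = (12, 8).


k = 7 = 111_2 (binary, LSB first: 111)
Double-and-add from P = (12, 8):
  bit 0 = 1: acc = O + (12, 8) = (12, 8)
  bit 1 = 1: acc = (12, 8) + (12, 9) = O
  bit 2 = 1: acc = O + (12, 8) = (12, 8)

7P = (12, 8)


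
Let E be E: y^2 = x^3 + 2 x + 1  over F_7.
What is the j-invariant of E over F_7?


Delta = -16(4 a^3 + 27 b^2) mod 7 = 1
-1728 * (4 a)^3 = -1728 * (4*2)^3 mod 7 = 1
j = 1 * 1^(-1) mod 7 = 1

j = 1 (mod 7)


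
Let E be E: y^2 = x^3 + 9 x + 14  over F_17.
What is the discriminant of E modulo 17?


4 a^3 + 27 b^2 = 4*9^3 + 27*14^2 = 2916 + 5292 = 8208
Delta = -16 * (8208) = -131328
Delta mod 17 = 14

Delta = 14 (mod 17)


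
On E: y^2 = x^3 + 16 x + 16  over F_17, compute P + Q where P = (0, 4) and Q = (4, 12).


P != Q, so use the chord formula.
s = (y2 - y1) / (x2 - x1) = (8) / (4) mod 17 = 2
x3 = s^2 - x1 - x2 mod 17 = 2^2 - 0 - 4 = 0
y3 = s (x1 - x3) - y1 mod 17 = 2 * (0 - 0) - 4 = 13

P + Q = (0, 13)


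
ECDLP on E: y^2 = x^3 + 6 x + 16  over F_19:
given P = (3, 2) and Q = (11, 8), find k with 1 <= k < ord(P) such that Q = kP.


Enumerate multiples of P until we hit Q = (11, 8):
  1P = (3, 2)
  2P = (11, 8)
Match found at i = 2.

k = 2


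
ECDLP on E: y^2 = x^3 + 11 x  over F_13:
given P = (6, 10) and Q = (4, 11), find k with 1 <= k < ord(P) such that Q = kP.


Enumerate multiples of P until we hit Q = (4, 11):
  1P = (6, 10)
  2P = (4, 11)
Match found at i = 2.

k = 2


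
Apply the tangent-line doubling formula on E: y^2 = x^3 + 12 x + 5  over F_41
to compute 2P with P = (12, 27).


Doubling: s = (3 x1^2 + a) / (2 y1)
s = (3*12^2 + 12) / (2*27) mod 41 = 31
x3 = s^2 - 2 x1 mod 41 = 31^2 - 2*12 = 35
y3 = s (x1 - x3) - y1 mod 41 = 31 * (12 - 35) - 27 = 39

2P = (35, 39)


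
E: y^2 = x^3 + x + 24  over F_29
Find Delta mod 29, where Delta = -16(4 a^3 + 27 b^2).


4 a^3 + 27 b^2 = 4*1^3 + 27*24^2 = 4 + 15552 = 15556
Delta = -16 * (15556) = -248896
Delta mod 29 = 11

Delta = 11 (mod 29)


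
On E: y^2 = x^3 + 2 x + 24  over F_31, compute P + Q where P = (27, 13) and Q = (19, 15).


P != Q, so use the chord formula.
s = (y2 - y1) / (x2 - x1) = (2) / (23) mod 31 = 23
x3 = s^2 - x1 - x2 mod 31 = 23^2 - 27 - 19 = 18
y3 = s (x1 - x3) - y1 mod 31 = 23 * (27 - 18) - 13 = 8

P + Q = (18, 8)


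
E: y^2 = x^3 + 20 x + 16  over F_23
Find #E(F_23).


For each x in F_23, count y with y^2 = x^3 + 20 x + 16 mod 23:
  x = 0: RHS = 16, y in [4, 19]  -> 2 point(s)
  x = 2: RHS = 18, y in [8, 15]  -> 2 point(s)
  x = 7: RHS = 16, y in [4, 19]  -> 2 point(s)
  x = 11: RHS = 3, y in [7, 16]  -> 2 point(s)
  x = 12: RHS = 6, y in [11, 12]  -> 2 point(s)
  x = 13: RHS = 12, y in [9, 14]  -> 2 point(s)
  x = 14: RHS = 4, y in [2, 21]  -> 2 point(s)
  x = 16: RHS = 16, y in [4, 19]  -> 2 point(s)
  x = 17: RHS = 2, y in [5, 18]  -> 2 point(s)
  x = 22: RHS = 18, y in [8, 15]  -> 2 point(s)
Affine points: 20. Add the point at infinity: total = 21.

#E(F_23) = 21


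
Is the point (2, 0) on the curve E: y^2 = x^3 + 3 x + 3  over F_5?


Check whether y^2 = x^3 + 3 x + 3 (mod 5) for (x, y) = (2, 0).
LHS: y^2 = 0^2 mod 5 = 0
RHS: x^3 + 3 x + 3 = 2^3 + 3*2 + 3 mod 5 = 2
LHS != RHS

No, not on the curve


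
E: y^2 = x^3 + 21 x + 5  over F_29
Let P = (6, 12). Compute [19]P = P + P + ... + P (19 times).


k = 19 = 10011_2 (binary, LSB first: 11001)
Double-and-add from P = (6, 12):
  bit 0 = 1: acc = O + (6, 12) = (6, 12)
  bit 1 = 1: acc = (6, 12) + (11, 1) = (18, 26)
  bit 2 = 0: acc unchanged = (18, 26)
  bit 3 = 0: acc unchanged = (18, 26)
  bit 4 = 1: acc = (18, 26) + (12, 19) = (6, 17)

19P = (6, 17)


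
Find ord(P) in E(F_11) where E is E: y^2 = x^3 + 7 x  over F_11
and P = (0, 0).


Compute successive multiples of P until we hit O:
  1P = (0, 0)
  2P = O

ord(P) = 2


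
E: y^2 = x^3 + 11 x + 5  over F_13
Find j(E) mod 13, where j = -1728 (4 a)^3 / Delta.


Delta = -16(4 a^3 + 27 b^2) mod 13 = 8
-1728 * (4 a)^3 = -1728 * (4*11)^3 mod 13 = 8
j = 8 * 8^(-1) mod 13 = 1

j = 1 (mod 13)


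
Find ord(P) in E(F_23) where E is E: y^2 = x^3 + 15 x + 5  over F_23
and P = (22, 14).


Compute successive multiples of P until we hit O:
  1P = (22, 14)
  2P = (3, 13)
  3P = (11, 12)
  4P = (6, 14)
  5P = (18, 9)
  6P = (9, 8)
  7P = (8, 19)
  8P = (20, 5)
  ... (continuing to 23P)
  23P = O

ord(P) = 23


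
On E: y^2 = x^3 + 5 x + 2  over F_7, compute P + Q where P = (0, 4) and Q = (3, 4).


P != Q, so use the chord formula.
s = (y2 - y1) / (x2 - x1) = (0) / (3) mod 7 = 0
x3 = s^2 - x1 - x2 mod 7 = 0^2 - 0 - 3 = 4
y3 = s (x1 - x3) - y1 mod 7 = 0 * (0 - 4) - 4 = 3

P + Q = (4, 3)


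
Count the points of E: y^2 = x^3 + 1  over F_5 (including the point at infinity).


For each x in F_5, count y with y^2 = x^3 + 0 x + 1 mod 5:
  x = 0: RHS = 1, y in [1, 4]  -> 2 point(s)
  x = 2: RHS = 4, y in [2, 3]  -> 2 point(s)
  x = 4: RHS = 0, y in [0]  -> 1 point(s)
Affine points: 5. Add the point at infinity: total = 6.

#E(F_5) = 6


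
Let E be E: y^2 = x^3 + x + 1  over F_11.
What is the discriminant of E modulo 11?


4 a^3 + 27 b^2 = 4*1^3 + 27*1^2 = 4 + 27 = 31
Delta = -16 * (31) = -496
Delta mod 11 = 10

Delta = 10 (mod 11)


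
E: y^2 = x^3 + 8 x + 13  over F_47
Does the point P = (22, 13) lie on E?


Check whether y^2 = x^3 + 8 x + 13 (mod 47) for (x, y) = (22, 13).
LHS: y^2 = 13^2 mod 47 = 28
RHS: x^3 + 8 x + 13 = 22^3 + 8*22 + 13 mod 47 = 27
LHS != RHS

No, not on the curve


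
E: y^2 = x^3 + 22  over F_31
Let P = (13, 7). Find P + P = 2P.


Doubling: s = (3 x1^2 + a) / (2 y1)
s = (3*13^2 + 0) / (2*7) mod 31 = 3
x3 = s^2 - 2 x1 mod 31 = 3^2 - 2*13 = 14
y3 = s (x1 - x3) - y1 mod 31 = 3 * (13 - 14) - 7 = 21

2P = (14, 21)


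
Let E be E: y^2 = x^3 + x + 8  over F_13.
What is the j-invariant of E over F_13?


Delta = -16(4 a^3 + 27 b^2) mod 13 = 4
-1728 * (4 a)^3 = -1728 * (4*1)^3 mod 13 = 12
j = 12 * 4^(-1) mod 13 = 3

j = 3 (mod 13)


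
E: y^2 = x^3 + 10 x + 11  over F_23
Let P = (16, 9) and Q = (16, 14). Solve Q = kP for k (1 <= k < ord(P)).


Enumerate multiples of P until we hit Q = (16, 14):
  1P = (16, 9)
  2P = (22, 0)
  3P = (16, 14)
Match found at i = 3.

k = 3


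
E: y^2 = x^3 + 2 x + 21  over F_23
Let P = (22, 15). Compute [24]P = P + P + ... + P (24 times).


k = 24 = 11000_2 (binary, LSB first: 00011)
Double-and-add from P = (22, 15):
  bit 0 = 0: acc unchanged = O
  bit 1 = 0: acc unchanged = O
  bit 2 = 0: acc unchanged = O
  bit 3 = 1: acc = O + (21, 20) = (21, 20)
  bit 4 = 1: acc = (21, 20) + (12, 5) = (3, 10)

24P = (3, 10)


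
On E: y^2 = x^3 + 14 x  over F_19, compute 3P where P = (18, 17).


k = 3 = 11_2 (binary, LSB first: 11)
Double-and-add from P = (18, 17):
  bit 0 = 1: acc = O + (18, 17) = (18, 17)
  bit 1 = 1: acc = (18, 17) + (7, 17) = (13, 2)

3P = (13, 2)


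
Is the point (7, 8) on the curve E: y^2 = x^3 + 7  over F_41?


Check whether y^2 = x^3 + 0 x + 7 (mod 41) for (x, y) = (7, 8).
LHS: y^2 = 8^2 mod 41 = 23
RHS: x^3 + 0 x + 7 = 7^3 + 0*7 + 7 mod 41 = 22
LHS != RHS

No, not on the curve


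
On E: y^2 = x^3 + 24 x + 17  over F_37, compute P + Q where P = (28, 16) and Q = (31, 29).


P != Q, so use the chord formula.
s = (y2 - y1) / (x2 - x1) = (13) / (3) mod 37 = 29
x3 = s^2 - x1 - x2 mod 37 = 29^2 - 28 - 31 = 5
y3 = s (x1 - x3) - y1 mod 37 = 29 * (28 - 5) - 16 = 22

P + Q = (5, 22)
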